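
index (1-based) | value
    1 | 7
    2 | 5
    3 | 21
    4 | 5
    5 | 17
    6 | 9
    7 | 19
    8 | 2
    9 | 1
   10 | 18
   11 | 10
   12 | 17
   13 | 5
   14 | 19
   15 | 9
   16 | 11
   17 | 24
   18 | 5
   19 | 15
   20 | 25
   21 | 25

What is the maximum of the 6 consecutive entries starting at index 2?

Elements at indices 2..7: 5, 21, 5, 17, 9, 19
max(5, 21, 5, 17, 9, 19) = 21

21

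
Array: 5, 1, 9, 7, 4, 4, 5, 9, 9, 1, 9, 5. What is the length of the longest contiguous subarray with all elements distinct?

[5] len 1
[5, 1] len 2
[5, 1, 9] len 3
[5, 1, 9, 7] len 4
[5, 1, 9, 7, 4] len 5
[4] len 1
[4, 5] len 2
[4, 5, 9] len 3
[9] len 1
[9, 1] len 2
[1, 9] len 2
[1, 9, 5] len 3
Longest all-distinct length: 5.

5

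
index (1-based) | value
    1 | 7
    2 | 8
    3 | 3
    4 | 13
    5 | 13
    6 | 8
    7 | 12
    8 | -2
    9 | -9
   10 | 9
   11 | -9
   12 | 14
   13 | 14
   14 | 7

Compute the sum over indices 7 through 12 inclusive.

Elements at indices 7..12: 12, -2, -9, 9, -9, 14
sum(12, -2, -9, 9, -9, 14) = 15

15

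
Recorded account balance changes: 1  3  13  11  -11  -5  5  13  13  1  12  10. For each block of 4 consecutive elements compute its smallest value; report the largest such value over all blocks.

1

[1, 3, 13, 11] → min 1
[3, 13, 11, -11] → min -11
[13, 11, -11, -5] → min -11
[11, -11, -5, 5] → min -11
[-11, -5, 5, 13] → min -11
[-5, 5, 13, 13] → min -5
[5, 13, 13, 1] → min 1
[13, 13, 1, 12] → min 1
[13, 1, 12, 10] → min 1
Largest of these is 1.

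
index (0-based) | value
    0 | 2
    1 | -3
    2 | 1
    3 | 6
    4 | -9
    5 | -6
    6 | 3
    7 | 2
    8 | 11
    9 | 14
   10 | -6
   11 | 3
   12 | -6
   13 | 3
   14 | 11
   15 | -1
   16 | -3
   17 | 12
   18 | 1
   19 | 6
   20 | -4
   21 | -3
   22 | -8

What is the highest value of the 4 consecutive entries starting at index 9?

14

Elements at indices 9..12: 14, -6, 3, -6
max(14, -6, 3, -6) = 14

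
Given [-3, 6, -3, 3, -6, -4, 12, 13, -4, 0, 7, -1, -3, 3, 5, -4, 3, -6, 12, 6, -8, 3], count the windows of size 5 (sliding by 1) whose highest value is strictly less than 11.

[-3, 6, -3, 3, -6] → max 6  < 11 ✓
[6, -3, 3, -6, -4] → max 6  < 11 ✓
[-3, 3, -6, -4, 12] → max 12
[3, -6, -4, 12, 13] → max 13
[-6, -4, 12, 13, -4] → max 13
[-4, 12, 13, -4, 0] → max 13
[12, 13, -4, 0, 7] → max 13
[13, -4, 0, 7, -1] → max 13
[-4, 0, 7, -1, -3] → max 7  < 11 ✓
[0, 7, -1, -3, 3] → max 7  < 11 ✓
[7, -1, -3, 3, 5] → max 7  < 11 ✓
[-1, -3, 3, 5, -4] → max 5  < 11 ✓
[-3, 3, 5, -4, 3] → max 5  < 11 ✓
[3, 5, -4, 3, -6] → max 5  < 11 ✓
[5, -4, 3, -6, 12] → max 12
[-4, 3, -6, 12, 6] → max 12
[3, -6, 12, 6, -8] → max 12
[-6, 12, 6, -8, 3] → max 12
8 windows satisfy the condition.

8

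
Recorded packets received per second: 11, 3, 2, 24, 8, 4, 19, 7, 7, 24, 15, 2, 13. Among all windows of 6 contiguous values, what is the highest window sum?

76

[11, 3, 2, 24, 8, 4] → sum 52
[3, 2, 24, 8, 4, 19] → sum 60
[2, 24, 8, 4, 19, 7] → sum 64
[24, 8, 4, 19, 7, 7] → sum 69
[8, 4, 19, 7, 7, 24] → sum 69
[4, 19, 7, 7, 24, 15] → sum 76
[19, 7, 7, 24, 15, 2] → sum 74
[7, 7, 24, 15, 2, 13] → sum 68
Highest of these is 76.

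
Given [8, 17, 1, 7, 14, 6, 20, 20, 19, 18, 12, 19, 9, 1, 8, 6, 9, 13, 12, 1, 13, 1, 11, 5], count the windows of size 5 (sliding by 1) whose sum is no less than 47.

12

(8, 17, 1, 7, 14) → sum 47  ≥ 47 ✓
(17, 1, 7, 14, 6) → sum 45
(1, 7, 14, 6, 20) → sum 48  ≥ 47 ✓
(7, 14, 6, 20, 20) → sum 67  ≥ 47 ✓
(14, 6, 20, 20, 19) → sum 79  ≥ 47 ✓
(6, 20, 20, 19, 18) → sum 83  ≥ 47 ✓
(20, 20, 19, 18, 12) → sum 89  ≥ 47 ✓
(20, 19, 18, 12, 19) → sum 88  ≥ 47 ✓
(19, 18, 12, 19, 9) → sum 77  ≥ 47 ✓
(18, 12, 19, 9, 1) → sum 59  ≥ 47 ✓
(12, 19, 9, 1, 8) → sum 49  ≥ 47 ✓
(19, 9, 1, 8, 6) → sum 43
(9, 1, 8, 6, 9) → sum 33
(1, 8, 6, 9, 13) → sum 37
(8, 6, 9, 13, 12) → sum 48  ≥ 47 ✓
(6, 9, 13, 12, 1) → sum 41
(9, 13, 12, 1, 13) → sum 48  ≥ 47 ✓
(13, 12, 1, 13, 1) → sum 40
(12, 1, 13, 1, 11) → sum 38
(1, 13, 1, 11, 5) → sum 31
12 windows satisfy the condition.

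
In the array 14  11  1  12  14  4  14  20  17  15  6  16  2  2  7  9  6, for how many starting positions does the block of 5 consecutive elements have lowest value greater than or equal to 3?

[14, 11, 1, 12, 14] → min 1
[11, 1, 12, 14, 4] → min 1
[1, 12, 14, 4, 14] → min 1
[12, 14, 4, 14, 20] → min 4  ≥ 3 ✓
[14, 4, 14, 20, 17] → min 4  ≥ 3 ✓
[4, 14, 20, 17, 15] → min 4  ≥ 3 ✓
[14, 20, 17, 15, 6] → min 6  ≥ 3 ✓
[20, 17, 15, 6, 16] → min 6  ≥ 3 ✓
[17, 15, 6, 16, 2] → min 2
[15, 6, 16, 2, 2] → min 2
[6, 16, 2, 2, 7] → min 2
[16, 2, 2, 7, 9] → min 2
[2, 2, 7, 9, 6] → min 2
5 windows satisfy the condition.

5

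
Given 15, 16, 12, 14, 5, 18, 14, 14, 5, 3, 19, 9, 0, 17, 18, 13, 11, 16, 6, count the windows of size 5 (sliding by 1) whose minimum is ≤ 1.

[15, 16, 12, 14, 5] → min 5
[16, 12, 14, 5, 18] → min 5
[12, 14, 5, 18, 14] → min 5
[14, 5, 18, 14, 14] → min 5
[5, 18, 14, 14, 5] → min 5
[18, 14, 14, 5, 3] → min 3
[14, 14, 5, 3, 19] → min 3
[14, 5, 3, 19, 9] → min 3
[5, 3, 19, 9, 0] → min 0  ≤ 1 ✓
[3, 19, 9, 0, 17] → min 0  ≤ 1 ✓
[19, 9, 0, 17, 18] → min 0  ≤ 1 ✓
[9, 0, 17, 18, 13] → min 0  ≤ 1 ✓
[0, 17, 18, 13, 11] → min 0  ≤ 1 ✓
[17, 18, 13, 11, 16] → min 11
[18, 13, 11, 16, 6] → min 6
5 windows satisfy the condition.

5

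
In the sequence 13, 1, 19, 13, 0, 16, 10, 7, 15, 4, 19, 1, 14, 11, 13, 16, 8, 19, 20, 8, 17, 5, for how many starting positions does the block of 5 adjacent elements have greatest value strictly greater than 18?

(13, 1, 19, 13, 0) → max 19  > 18 ✓
(1, 19, 13, 0, 16) → max 19  > 18 ✓
(19, 13, 0, 16, 10) → max 19  > 18 ✓
(13, 0, 16, 10, 7) → max 16
(0, 16, 10, 7, 15) → max 16
(16, 10, 7, 15, 4) → max 16
(10, 7, 15, 4, 19) → max 19  > 18 ✓
(7, 15, 4, 19, 1) → max 19  > 18 ✓
(15, 4, 19, 1, 14) → max 19  > 18 ✓
(4, 19, 1, 14, 11) → max 19  > 18 ✓
(19, 1, 14, 11, 13) → max 19  > 18 ✓
(1, 14, 11, 13, 16) → max 16
(14, 11, 13, 16, 8) → max 16
(11, 13, 16, 8, 19) → max 19  > 18 ✓
(13, 16, 8, 19, 20) → max 20  > 18 ✓
(16, 8, 19, 20, 8) → max 20  > 18 ✓
(8, 19, 20, 8, 17) → max 20  > 18 ✓
(19, 20, 8, 17, 5) → max 20  > 18 ✓
13 windows satisfy the condition.

13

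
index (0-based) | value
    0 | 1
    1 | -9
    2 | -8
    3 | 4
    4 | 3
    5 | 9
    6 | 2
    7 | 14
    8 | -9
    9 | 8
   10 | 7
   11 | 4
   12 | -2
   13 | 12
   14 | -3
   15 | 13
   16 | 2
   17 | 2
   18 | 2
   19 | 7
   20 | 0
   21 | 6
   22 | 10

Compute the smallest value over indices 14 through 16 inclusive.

-3

Elements at indices 14..16: -3, 13, 2
min(-3, 13, 2) = -3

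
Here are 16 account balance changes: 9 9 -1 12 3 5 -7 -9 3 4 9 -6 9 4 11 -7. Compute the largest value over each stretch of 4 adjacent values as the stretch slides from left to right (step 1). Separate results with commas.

12, 12, 12, 12, 5, 5, 4, 9, 9, 9, 9, 11, 11

9 9 -1 12 → max 12
9 -1 12 3 → max 12
-1 12 3 5 → max 12
12 3 5 -7 → max 12
3 5 -7 -9 → max 5
5 -7 -9 3 → max 5
-7 -9 3 4 → max 4
-9 3 4 9 → max 9
3 4 9 -6 → max 9
4 9 -6 9 → max 9
9 -6 9 4 → max 9
-6 9 4 11 → max 11
9 4 11 -7 → max 11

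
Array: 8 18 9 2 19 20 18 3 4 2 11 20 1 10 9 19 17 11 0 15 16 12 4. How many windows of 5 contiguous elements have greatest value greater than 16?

8 18 9 2 19 → max 19  > 16 ✓
18 9 2 19 20 → max 20  > 16 ✓
9 2 19 20 18 → max 20  > 16 ✓
2 19 20 18 3 → max 20  > 16 ✓
19 20 18 3 4 → max 20  > 16 ✓
20 18 3 4 2 → max 20  > 16 ✓
18 3 4 2 11 → max 18  > 16 ✓
3 4 2 11 20 → max 20  > 16 ✓
4 2 11 20 1 → max 20  > 16 ✓
2 11 20 1 10 → max 20  > 16 ✓
11 20 1 10 9 → max 20  > 16 ✓
20 1 10 9 19 → max 20  > 16 ✓
1 10 9 19 17 → max 19  > 16 ✓
10 9 19 17 11 → max 19  > 16 ✓
9 19 17 11 0 → max 19  > 16 ✓
19 17 11 0 15 → max 19  > 16 ✓
17 11 0 15 16 → max 17  > 16 ✓
11 0 15 16 12 → max 16
0 15 16 12 4 → max 16
17 windows satisfy the condition.

17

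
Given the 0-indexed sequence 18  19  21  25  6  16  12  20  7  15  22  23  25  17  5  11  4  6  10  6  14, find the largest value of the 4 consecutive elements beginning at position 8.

Elements at indices 8..11: 7, 15, 22, 23
max(7, 15, 22, 23) = 23

23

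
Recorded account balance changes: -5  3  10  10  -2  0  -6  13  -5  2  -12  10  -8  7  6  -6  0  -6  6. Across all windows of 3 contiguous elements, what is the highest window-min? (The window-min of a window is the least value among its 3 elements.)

(-5, 3, 10) → min -5
(3, 10, 10) → min 3
(10, 10, -2) → min -2
(10, -2, 0) → min -2
(-2, 0, -6) → min -6
(0, -6, 13) → min -6
(-6, 13, -5) → min -6
(13, -5, 2) → min -5
(-5, 2, -12) → min -12
(2, -12, 10) → min -12
(-12, 10, -8) → min -12
(10, -8, 7) → min -8
(-8, 7, 6) → min -8
(7, 6, -6) → min -6
(6, -6, 0) → min -6
(-6, 0, -6) → min -6
(0, -6, 6) → min -6
Highest of these is 3.

3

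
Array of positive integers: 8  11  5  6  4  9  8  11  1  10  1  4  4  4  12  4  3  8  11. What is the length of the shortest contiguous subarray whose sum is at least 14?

2

add 8: running sum 8 < 14
end 1: [8, 11] sum 19, len 2
end 2: [11, 5] sum 16, len 2
end 3: [11, 5, 6] sum 22, len 3
end 4: [5, 6, 4] sum 15, len 3
end 5: [6, 4, 9] sum 19, len 3
end 6: [9, 8] sum 17, len 2
end 7: [8, 11] sum 19, len 2
end 8: [8, 11, 1] sum 20, len 3
end 9: [11, 1, 10] sum 22, len 3
end 10: [11, 1, 10, 1] sum 23, len 4
end 11: [10, 1, 4] sum 15, len 3
end 12: [10, 1, 4, 4] sum 19, len 4
end 13: [10, 1, 4, 4, 4] sum 23, len 5
end 14: [4, 12] sum 16, len 2
end 15: [12, 4] sum 16, len 2
end 16: [12, 4, 3] sum 19, len 3
end 17: [4, 3, 8] sum 15, len 3
end 18: [8, 11] sum 19, len 2
Shortest qualifying length: 2.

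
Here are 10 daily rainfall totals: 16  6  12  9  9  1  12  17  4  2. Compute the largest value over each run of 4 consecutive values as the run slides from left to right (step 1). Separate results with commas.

Sliding a size-4 window across the 10 values:
16 6 12 9 → max 16
6 12 9 9 → max 12
12 9 9 1 → max 12
9 9 1 12 → max 12
9 1 12 17 → max 17
1 12 17 4 → max 17
12 17 4 2 → max 17

16, 12, 12, 12, 17, 17, 17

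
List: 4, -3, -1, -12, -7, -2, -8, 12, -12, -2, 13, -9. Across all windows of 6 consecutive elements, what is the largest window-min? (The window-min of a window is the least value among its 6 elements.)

4 -3 -1 -12 -7 -2 → min -12
-3 -1 -12 -7 -2 -8 → min -12
-1 -12 -7 -2 -8 12 → min -12
-12 -7 -2 -8 12 -12 → min -12
-7 -2 -8 12 -12 -2 → min -12
-2 -8 12 -12 -2 13 → min -12
-8 12 -12 -2 13 -9 → min -12
Largest of these is -12.

-12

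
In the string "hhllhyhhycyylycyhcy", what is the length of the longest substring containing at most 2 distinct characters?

[h] 1 distinct, len 1
[h, h] 1 distinct, len 2
[h, h, l] 2 distinct, len 3
[h, h, l, l] 2 distinct, len 4
[h, h, l, l, h] 2 distinct, len 5
[h, y] 2 distinct, len 2
[h, y, h] 2 distinct, len 3
[h, y, h, h] 2 distinct, len 4
[h, y, h, h, y] 2 distinct, len 5
[y, c] 2 distinct, len 2
[y, c, y] 2 distinct, len 3
[y, c, y, y] 2 distinct, len 4
[y, y, l] 2 distinct, len 3
[y, y, l, y] 2 distinct, len 4
[y, c] 2 distinct, len 2
[y, c, y] 2 distinct, len 3
[y, h] 2 distinct, len 2
[h, c] 2 distinct, len 2
[c, y] 2 distinct, len 2
Longest length with ≤2 distinct: 5.

5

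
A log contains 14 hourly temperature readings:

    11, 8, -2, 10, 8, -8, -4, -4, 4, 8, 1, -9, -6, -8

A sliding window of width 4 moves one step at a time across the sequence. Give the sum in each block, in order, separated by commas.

27, 24, 8, 6, -8, -12, 4, 9, 4, -6, -22

11 8 -2 10 → sum 27
8 -2 10 8 → sum 24
-2 10 8 -8 → sum 8
10 8 -8 -4 → sum 6
8 -8 -4 -4 → sum -8
-8 -4 -4 4 → sum -12
-4 -4 4 8 → sum 4
-4 4 8 1 → sum 9
4 8 1 -9 → sum 4
8 1 -9 -6 → sum -6
1 -9 -6 -8 → sum -22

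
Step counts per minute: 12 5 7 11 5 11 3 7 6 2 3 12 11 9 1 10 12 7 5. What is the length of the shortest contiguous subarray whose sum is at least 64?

Extend right; whenever the sum reaches 64, record the length and shrink from the left:
add 12: running sum 12 < 64
add 5: running sum 17 < 64
add 7: running sum 24 < 64
add 11: running sum 35 < 64
add 5: running sum 40 < 64
add 11: running sum 51 < 64
add 3: running sum 54 < 64
add 7: running sum 61 < 64
end 8: [12, 5, 7, 11, 5, 11, 3, 7, 6] sum 67, len 9
end 9: [12, 5, 7, 11, 5, 11, 3, 7, 6, 2] sum 69, len 10
end 10: [12, 5, 7, 11, 5, 11, 3, 7, 6, 2, 3] sum 72, len 11
end 11: [7, 11, 5, 11, 3, 7, 6, 2, 3, 12] sum 67, len 10
end 12: [11, 5, 11, 3, 7, 6, 2, 3, 12, 11] sum 71, len 10
end 13: [11, 3, 7, 6, 2, 3, 12, 11, 9] sum 64, len 9
end 14: [11, 3, 7, 6, 2, 3, 12, 11, 9, 1] sum 65, len 10
end 15: [3, 7, 6, 2, 3, 12, 11, 9, 1, 10] sum 64, len 10
end 16: [6, 2, 3, 12, 11, 9, 1, 10, 12] sum 66, len 9
end 17: [3, 12, 11, 9, 1, 10, 12, 7] sum 65, len 8
end 18: [12, 11, 9, 1, 10, 12, 7, 5] sum 67, len 8
Shortest qualifying length: 8.

8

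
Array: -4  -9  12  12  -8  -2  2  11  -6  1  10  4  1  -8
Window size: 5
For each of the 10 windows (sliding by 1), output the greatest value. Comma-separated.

12, 12, 12, 12, 11, 11, 11, 11, 10, 10

[-4, -9, 12, 12, -8] → max 12
[-9, 12, 12, -8, -2] → max 12
[12, 12, -8, -2, 2] → max 12
[12, -8, -2, 2, 11] → max 12
[-8, -2, 2, 11, -6] → max 11
[-2, 2, 11, -6, 1] → max 11
[2, 11, -6, 1, 10] → max 11
[11, -6, 1, 10, 4] → max 11
[-6, 1, 10, 4, 1] → max 10
[1, 10, 4, 1, -8] → max 10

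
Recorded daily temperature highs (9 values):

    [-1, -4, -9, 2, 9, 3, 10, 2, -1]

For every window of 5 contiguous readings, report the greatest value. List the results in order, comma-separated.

9, 9, 10, 10, 10

[-1, -4, -9, 2, 9] → max 9
[-4, -9, 2, 9, 3] → max 9
[-9, 2, 9, 3, 10] → max 10
[2, 9, 3, 10, 2] → max 10
[9, 3, 10, 2, -1] → max 10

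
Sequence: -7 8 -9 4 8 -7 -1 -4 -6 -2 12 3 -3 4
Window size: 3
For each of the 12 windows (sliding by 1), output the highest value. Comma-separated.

-7 8 -9 → max 8
8 -9 4 → max 8
-9 4 8 → max 8
4 8 -7 → max 8
8 -7 -1 → max 8
-7 -1 -4 → max -1
-1 -4 -6 → max -1
-4 -6 -2 → max -2
-6 -2 12 → max 12
-2 12 3 → max 12
12 3 -3 → max 12
3 -3 4 → max 4

8, 8, 8, 8, 8, -1, -1, -2, 12, 12, 12, 4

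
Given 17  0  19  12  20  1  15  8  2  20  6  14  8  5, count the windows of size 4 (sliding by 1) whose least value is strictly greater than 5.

17 0 19 12 → min 0
0 19 12 20 → min 0
19 12 20 1 → min 1
12 20 1 15 → min 1
20 1 15 8 → min 1
1 15 8 2 → min 1
15 8 2 20 → min 2
8 2 20 6 → min 2
2 20 6 14 → min 2
20 6 14 8 → min 6  > 5 ✓
6 14 8 5 → min 5
1 window satisfy the condition.

1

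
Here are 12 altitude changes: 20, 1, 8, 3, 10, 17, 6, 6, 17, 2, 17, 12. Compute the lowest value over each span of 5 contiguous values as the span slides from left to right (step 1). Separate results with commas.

1, 1, 3, 3, 6, 2, 2, 2

Sliding a size-5 window across the 12 values:
(20, 1, 8, 3, 10) → min 1
(1, 8, 3, 10, 17) → min 1
(8, 3, 10, 17, 6) → min 3
(3, 10, 17, 6, 6) → min 3
(10, 17, 6, 6, 17) → min 6
(17, 6, 6, 17, 2) → min 2
(6, 6, 17, 2, 17) → min 2
(6, 17, 2, 17, 12) → min 2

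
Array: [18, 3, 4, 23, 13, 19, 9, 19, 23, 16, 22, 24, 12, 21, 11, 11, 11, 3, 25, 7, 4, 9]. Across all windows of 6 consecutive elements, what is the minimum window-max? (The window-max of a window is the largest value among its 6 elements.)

Window maxs for each of the 17 positions:
18 3 4 23 13 19 → max 23
3 4 23 13 19 9 → max 23
4 23 13 19 9 19 → max 23
23 13 19 9 19 23 → max 23
13 19 9 19 23 16 → max 23
19 9 19 23 16 22 → max 23
9 19 23 16 22 24 → max 24
19 23 16 22 24 12 → max 24
23 16 22 24 12 21 → max 24
16 22 24 12 21 11 → max 24
22 24 12 21 11 11 → max 24
24 12 21 11 11 11 → max 24
12 21 11 11 11 3 → max 21
21 11 11 11 3 25 → max 25
11 11 11 3 25 7 → max 25
11 11 3 25 7 4 → max 25
11 3 25 7 4 9 → max 25
Minimum of these is 21.

21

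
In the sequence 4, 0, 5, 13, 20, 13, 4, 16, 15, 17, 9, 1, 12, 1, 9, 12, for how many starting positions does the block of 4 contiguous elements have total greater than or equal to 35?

[4, 0, 5, 13] → sum 22
[0, 5, 13, 20] → sum 38  ≥ 35 ✓
[5, 13, 20, 13] → sum 51  ≥ 35 ✓
[13, 20, 13, 4] → sum 50  ≥ 35 ✓
[20, 13, 4, 16] → sum 53  ≥ 35 ✓
[13, 4, 16, 15] → sum 48  ≥ 35 ✓
[4, 16, 15, 17] → sum 52  ≥ 35 ✓
[16, 15, 17, 9] → sum 57  ≥ 35 ✓
[15, 17, 9, 1] → sum 42  ≥ 35 ✓
[17, 9, 1, 12] → sum 39  ≥ 35 ✓
[9, 1, 12, 1] → sum 23
[1, 12, 1, 9] → sum 23
[12, 1, 9, 12] → sum 34
9 windows satisfy the condition.

9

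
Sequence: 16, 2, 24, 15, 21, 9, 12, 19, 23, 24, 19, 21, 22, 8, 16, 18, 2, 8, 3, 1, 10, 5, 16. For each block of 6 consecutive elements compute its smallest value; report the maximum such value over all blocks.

16 2 24 15 21 9 → min 2
2 24 15 21 9 12 → min 2
24 15 21 9 12 19 → min 9
15 21 9 12 19 23 → min 9
21 9 12 19 23 24 → min 9
9 12 19 23 24 19 → min 9
12 19 23 24 19 21 → min 12
19 23 24 19 21 22 → min 19
23 24 19 21 22 8 → min 8
24 19 21 22 8 16 → min 8
19 21 22 8 16 18 → min 8
21 22 8 16 18 2 → min 2
22 8 16 18 2 8 → min 2
8 16 18 2 8 3 → min 2
16 18 2 8 3 1 → min 1
18 2 8 3 1 10 → min 1
2 8 3 1 10 5 → min 1
8 3 1 10 5 16 → min 1
Maximum of these is 19.

19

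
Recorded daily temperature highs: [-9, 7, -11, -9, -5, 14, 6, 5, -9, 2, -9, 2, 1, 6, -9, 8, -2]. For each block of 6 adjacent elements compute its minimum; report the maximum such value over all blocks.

-9

Window mins for each of the 12 positions:
[-9, 7, -11, -9, -5, 14] → min -11
[7, -11, -9, -5, 14, 6] → min -11
[-11, -9, -5, 14, 6, 5] → min -11
[-9, -5, 14, 6, 5, -9] → min -9
[-5, 14, 6, 5, -9, 2] → min -9
[14, 6, 5, -9, 2, -9] → min -9
[6, 5, -9, 2, -9, 2] → min -9
[5, -9, 2, -9, 2, 1] → min -9
[-9, 2, -9, 2, 1, 6] → min -9
[2, -9, 2, 1, 6, -9] → min -9
[-9, 2, 1, 6, -9, 8] → min -9
[2, 1, 6, -9, 8, -2] → min -9
Maximum of these is -9.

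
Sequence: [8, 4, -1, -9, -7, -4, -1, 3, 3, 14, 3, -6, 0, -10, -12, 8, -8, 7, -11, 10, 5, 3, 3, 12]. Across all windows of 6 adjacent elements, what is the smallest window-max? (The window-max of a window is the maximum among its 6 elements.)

3

Each size-6 window and its max:
8 4 -1 -9 -7 -4 → max 8
4 -1 -9 -7 -4 -1 → max 4
-1 -9 -7 -4 -1 3 → max 3
-9 -7 -4 -1 3 3 → max 3
-7 -4 -1 3 3 14 → max 14
-4 -1 3 3 14 3 → max 14
-1 3 3 14 3 -6 → max 14
3 3 14 3 -6 0 → max 14
3 14 3 -6 0 -10 → max 14
14 3 -6 0 -10 -12 → max 14
3 -6 0 -10 -12 8 → max 8
-6 0 -10 -12 8 -8 → max 8
0 -10 -12 8 -8 7 → max 8
-10 -12 8 -8 7 -11 → max 8
-12 8 -8 7 -11 10 → max 10
8 -8 7 -11 10 5 → max 10
-8 7 -11 10 5 3 → max 10
7 -11 10 5 3 3 → max 10
-11 10 5 3 3 12 → max 12
Smallest of these is 3.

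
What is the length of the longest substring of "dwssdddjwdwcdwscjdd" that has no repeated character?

add d: [d] len 1
add w: [d, w] len 2
add s: [d, w, s] len 3
add s (repeat s, move left end past it): [s] len 1
add d: [s, d] len 2
add d (repeat d, move left end past it): [d] len 1
add d (repeat d, move left end past it): [d] len 1
add j: [d, j] len 2
add w: [d, j, w] len 3
add d (repeat d, move left end past it): [j, w, d] len 3
add w (repeat w, move left end past it): [d, w] len 2
add c: [d, w, c] len 3
add d (repeat d, move left end past it): [w, c, d] len 3
add w (repeat w, move left end past it): [c, d, w] len 3
add s: [c, d, w, s] len 4
add c (repeat c, move left end past it): [d, w, s, c] len 4
add j: [d, w, s, c, j] len 5
add d (repeat d, move left end past it): [w, s, c, j, d] len 5
add d (repeat d, move left end past it): [d] len 1
Longest all-distinct length: 5.

5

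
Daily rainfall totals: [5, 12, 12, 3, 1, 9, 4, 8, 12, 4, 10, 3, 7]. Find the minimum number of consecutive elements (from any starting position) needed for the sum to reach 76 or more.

11

add 5: running sum 5 < 76
add 12: running sum 17 < 76
add 12: running sum 29 < 76
add 3: running sum 32 < 76
add 1: running sum 33 < 76
add 9: running sum 42 < 76
add 4: running sum 46 < 76
add 8: running sum 54 < 76
add 12: running sum 66 < 76
add 4: running sum 70 < 76
end 10: [5, 12, 12, 3, 1, 9, 4, 8, 12, 4, 10] sum 80, len 11
end 11: [12, 12, 3, 1, 9, 4, 8, 12, 4, 10, 3] sum 78, len 11
end 12: [12, 12, 3, 1, 9, 4, 8, 12, 4, 10, 3, 7] sum 85, len 12
Shortest qualifying length: 11.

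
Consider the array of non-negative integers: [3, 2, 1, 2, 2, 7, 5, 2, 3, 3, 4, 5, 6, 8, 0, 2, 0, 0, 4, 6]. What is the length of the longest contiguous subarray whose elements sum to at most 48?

Extend to the right; shrink from the left whenever the sum exceeds 48:
→ 3: sum 3, len 1
→ 2: sum 5, len 2
→ 1: sum 6, len 3
→ 2: sum 8, len 4
→ 2: sum 10, len 5
→ 7: sum 17, len 6
→ 5: sum 22, len 7
→ 2: sum 24, len 8
→ 3: sum 27, len 9
→ 3: sum 30, len 10
→ 4: sum 34, len 11
→ 5: sum 39, len 12
→ 6: sum 45, len 13
→ 8 (dropped 3, 2): sum 48, len 12
→ 0: sum 48, len 13
→ 2 (dropped 1, 2): sum 47, len 12
→ 0: sum 47, len 13
→ 0: sum 47, len 14
→ 4 (dropped 2, 7): sum 42, len 13
→ 6: sum 48, len 14
Longest length seen: 14.

14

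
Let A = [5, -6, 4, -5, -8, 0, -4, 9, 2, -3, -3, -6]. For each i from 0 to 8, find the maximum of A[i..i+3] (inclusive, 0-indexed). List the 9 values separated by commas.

5, 4, 4, 0, 9, 9, 9, 9, 2

Sliding a size-4 window across the 12 values:
5 -6 4 -5 → max 5
-6 4 -5 -8 → max 4
4 -5 -8 0 → max 4
-5 -8 0 -4 → max 0
-8 0 -4 9 → max 9
0 -4 9 2 → max 9
-4 9 2 -3 → max 9
9 2 -3 -3 → max 9
2 -3 -3 -6 → max 2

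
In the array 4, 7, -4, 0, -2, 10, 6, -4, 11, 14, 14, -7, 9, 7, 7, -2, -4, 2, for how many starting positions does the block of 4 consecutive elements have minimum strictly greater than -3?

2

4 7 -4 0 → min -4
7 -4 0 -2 → min -4
-4 0 -2 10 → min -4
0 -2 10 6 → min -2  > -3 ✓
-2 10 6 -4 → min -4
10 6 -4 11 → min -4
6 -4 11 14 → min -4
-4 11 14 14 → min -4
11 14 14 -7 → min -7
14 14 -7 9 → min -7
14 -7 9 7 → min -7
-7 9 7 7 → min -7
9 7 7 -2 → min -2  > -3 ✓
7 7 -2 -4 → min -4
7 -2 -4 2 → min -4
2 windows satisfy the condition.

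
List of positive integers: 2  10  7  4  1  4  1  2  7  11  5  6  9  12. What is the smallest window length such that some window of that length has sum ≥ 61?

11

add 2: running sum 2 < 61
add 10: running sum 12 < 61
add 7: running sum 19 < 61
add 4: running sum 23 < 61
add 1: running sum 24 < 61
add 4: running sum 28 < 61
add 1: running sum 29 < 61
add 2: running sum 31 < 61
add 7: running sum 38 < 61
add 11: running sum 49 < 61
add 5: running sum 54 < 61
add 6: running sum 60 < 61
add 9: shortest ending here [10, 7, 4, 1, 4, 1, 2, 7, 11, 5, 6, 9] sum 67, len 12
add 12: shortest ending here [4, 1, 4, 1, 2, 7, 11, 5, 6, 9, 12] sum 62, len 11
Shortest qualifying length: 11.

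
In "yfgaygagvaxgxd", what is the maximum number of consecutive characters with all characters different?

4

[y] len 1
[y, f] len 2
[y, f, g] len 3
[y, f, g, a] len 4
[f, g, a, y] len 4
[a, y, g] len 3
[y, g, a] len 3
[a, g] len 2
[a, g, v] len 3
[g, v, a] len 3
[g, v, a, x] len 4
[v, a, x, g] len 4
[g, x] len 2
[g, x, d] len 3
Longest all-distinct length: 4.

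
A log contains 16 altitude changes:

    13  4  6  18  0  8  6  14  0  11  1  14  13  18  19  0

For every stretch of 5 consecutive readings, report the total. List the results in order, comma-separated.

[13, 4, 6, 18, 0] → sum 41
[4, 6, 18, 0, 8] → sum 36
[6, 18, 0, 8, 6] → sum 38
[18, 0, 8, 6, 14] → sum 46
[0, 8, 6, 14, 0] → sum 28
[8, 6, 14, 0, 11] → sum 39
[6, 14, 0, 11, 1] → sum 32
[14, 0, 11, 1, 14] → sum 40
[0, 11, 1, 14, 13] → sum 39
[11, 1, 14, 13, 18] → sum 57
[1, 14, 13, 18, 19] → sum 65
[14, 13, 18, 19, 0] → sum 64

41, 36, 38, 46, 28, 39, 32, 40, 39, 57, 65, 64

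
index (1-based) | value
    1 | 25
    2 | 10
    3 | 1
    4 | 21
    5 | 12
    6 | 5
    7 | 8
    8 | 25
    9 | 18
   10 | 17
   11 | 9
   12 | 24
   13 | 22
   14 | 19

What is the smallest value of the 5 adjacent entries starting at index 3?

Elements at indices 3..7: 1, 21, 12, 5, 8
min(1, 21, 12, 5, 8) = 1

1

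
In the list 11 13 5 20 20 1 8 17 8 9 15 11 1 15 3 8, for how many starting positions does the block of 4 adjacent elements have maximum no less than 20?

[11, 13, 5, 20] → max 20  ≥ 20 ✓
[13, 5, 20, 20] → max 20  ≥ 20 ✓
[5, 20, 20, 1] → max 20  ≥ 20 ✓
[20, 20, 1, 8] → max 20  ≥ 20 ✓
[20, 1, 8, 17] → max 20  ≥ 20 ✓
[1, 8, 17, 8] → max 17
[8, 17, 8, 9] → max 17
[17, 8, 9, 15] → max 17
[8, 9, 15, 11] → max 15
[9, 15, 11, 1] → max 15
[15, 11, 1, 15] → max 15
[11, 1, 15, 3] → max 15
[1, 15, 3, 8] → max 15
5 windows satisfy the condition.

5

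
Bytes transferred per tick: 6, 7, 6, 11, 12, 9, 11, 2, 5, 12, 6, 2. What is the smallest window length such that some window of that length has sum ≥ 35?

Extend right; whenever the sum reaches 35, record the length and shrink from the left:
add 6: running sum 6 < 35
add 7: running sum 13 < 35
add 6: running sum 19 < 35
add 11: running sum 30 < 35
add 12: shortest ending here [7, 6, 11, 12] sum 36, len 4
add 9: shortest ending here [6, 11, 12, 9] sum 38, len 4
add 11: shortest ending here [11, 12, 9, 11] sum 43, len 4
add 2: shortest ending here [11, 12, 9, 11, 2] sum 45, len 5
add 5: shortest ending here [12, 9, 11, 2, 5] sum 39, len 5
add 12: shortest ending here [9, 11, 2, 5, 12] sum 39, len 5
add 6: shortest ending here [11, 2, 5, 12, 6] sum 36, len 5
add 2: shortest ending here [11, 2, 5, 12, 6, 2] sum 38, len 6
Shortest qualifying length: 4.

4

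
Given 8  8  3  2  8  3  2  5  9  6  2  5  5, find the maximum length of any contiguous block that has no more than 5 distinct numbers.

9

[8] 1 distinct, len 1
[8, 8] 1 distinct, len 2
[8, 8, 3] 2 distinct, len 3
[8, 8, 3, 2] 3 distinct, len 4
[8, 8, 3, 2, 8] 3 distinct, len 5
[8, 8, 3, 2, 8, 3] 3 distinct, len 6
[8, 8, 3, 2, 8, 3, 2] 3 distinct, len 7
[8, 8, 3, 2, 8, 3, 2, 5] 4 distinct, len 8
[8, 8, 3, 2, 8, 3, 2, 5, 9] 5 distinct, len 9
[3, 2, 5, 9, 6] 5 distinct, len 5
[3, 2, 5, 9, 6, 2] 5 distinct, len 6
[3, 2, 5, 9, 6, 2, 5] 5 distinct, len 7
[3, 2, 5, 9, 6, 2, 5, 5] 5 distinct, len 8
Longest length with ≤5 distinct: 9.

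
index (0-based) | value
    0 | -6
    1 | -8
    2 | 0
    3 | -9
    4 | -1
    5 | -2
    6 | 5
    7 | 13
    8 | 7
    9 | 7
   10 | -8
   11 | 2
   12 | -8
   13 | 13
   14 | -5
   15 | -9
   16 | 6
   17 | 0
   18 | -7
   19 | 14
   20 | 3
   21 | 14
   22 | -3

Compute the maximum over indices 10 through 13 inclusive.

Elements at indices 10..13: -8, 2, -8, 13
max(-8, 2, -8, 13) = 13

13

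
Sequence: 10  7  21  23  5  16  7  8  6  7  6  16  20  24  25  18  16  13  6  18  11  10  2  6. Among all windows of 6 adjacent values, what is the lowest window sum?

49

Window sums for each of the 19 positions:
[10, 7, 21, 23, 5, 16] → sum 82
[7, 21, 23, 5, 16, 7] → sum 79
[21, 23, 5, 16, 7, 8] → sum 80
[23, 5, 16, 7, 8, 6] → sum 65
[5, 16, 7, 8, 6, 7] → sum 49
[16, 7, 8, 6, 7, 6] → sum 50
[7, 8, 6, 7, 6, 16] → sum 50
[8, 6, 7, 6, 16, 20] → sum 63
[6, 7, 6, 16, 20, 24] → sum 79
[7, 6, 16, 20, 24, 25] → sum 98
[6, 16, 20, 24, 25, 18] → sum 109
[16, 20, 24, 25, 18, 16] → sum 119
[20, 24, 25, 18, 16, 13] → sum 116
[24, 25, 18, 16, 13, 6] → sum 102
[25, 18, 16, 13, 6, 18] → sum 96
[18, 16, 13, 6, 18, 11] → sum 82
[16, 13, 6, 18, 11, 10] → sum 74
[13, 6, 18, 11, 10, 2] → sum 60
[6, 18, 11, 10, 2, 6] → sum 53
Lowest of these is 49.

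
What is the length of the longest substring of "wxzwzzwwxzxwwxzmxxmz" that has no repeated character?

add w: [w] len 1
add x: [w, x] len 2
add z: [w, x, z] len 3
add w (repeat w, move left end past it): [x, z, w] len 3
add z (repeat z, move left end past it): [w, z] len 2
add z (repeat z, move left end past it): [z] len 1
add w: [z, w] len 2
add w (repeat w, move left end past it): [w] len 1
add x: [w, x] len 2
add z: [w, x, z] len 3
add x (repeat x, move left end past it): [z, x] len 2
add w: [z, x, w] len 3
add w (repeat w, move left end past it): [w] len 1
add x: [w, x] len 2
add z: [w, x, z] len 3
add m: [w, x, z, m] len 4
add x (repeat x, move left end past it): [z, m, x] len 3
add x (repeat x, move left end past it): [x] len 1
add m: [x, m] len 2
add z: [x, m, z] len 3
Longest all-distinct length: 4.

4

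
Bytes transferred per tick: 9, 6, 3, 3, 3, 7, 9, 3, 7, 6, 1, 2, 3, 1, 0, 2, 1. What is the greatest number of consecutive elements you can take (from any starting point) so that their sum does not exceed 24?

9

→ 9: sum 9, len 1
→ 6: sum 15, len 2
→ 3: sum 18, len 3
→ 3: sum 21, len 4
→ 3: sum 24, len 5
→ 7 (dropped 9): sum 22, len 5
→ 9 (dropped 6, 3): sum 22, len 4
→ 3 (dropped 3): sum 22, len 4
→ 7 (dropped 3, 7): sum 19, len 3
→ 6 (dropped 9): sum 16, len 3
→ 1: sum 17, len 4
→ 2: sum 19, len 5
→ 3: sum 22, len 6
→ 1: sum 23, len 7
→ 0: sum 23, len 8
→ 2 (dropped 3): sum 22, len 8
→ 1: sum 23, len 9
Longest length seen: 9.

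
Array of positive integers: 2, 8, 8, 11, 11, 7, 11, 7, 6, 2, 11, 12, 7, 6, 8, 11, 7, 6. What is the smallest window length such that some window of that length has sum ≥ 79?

10

add 2: running sum 2 < 79
add 8: running sum 10 < 79
add 8: running sum 18 < 79
add 11: running sum 29 < 79
add 11: running sum 40 < 79
add 7: running sum 47 < 79
add 11: running sum 58 < 79
add 7: running sum 65 < 79
add 6: running sum 71 < 79
add 2: running sum 73 < 79
add 11: shortest ending here [8, 8, 11, 11, 7, 11, 7, 6, 2, 11] sum 82, len 10
add 12: shortest ending here [8, 11, 11, 7, 11, 7, 6, 2, 11, 12] sum 86, len 10
add 7: shortest ending here [11, 11, 7, 11, 7, 6, 2, 11, 12, 7] sum 85, len 10
add 6: shortest ending here [11, 7, 11, 7, 6, 2, 11, 12, 7, 6] sum 80, len 10
add 8: shortest ending here [11, 7, 11, 7, 6, 2, 11, 12, 7, 6, 8] sum 88, len 11
add 11: shortest ending here [11, 7, 6, 2, 11, 12, 7, 6, 8, 11] sum 81, len 10
add 7: shortest ending here [11, 7, 6, 2, 11, 12, 7, 6, 8, 11, 7] sum 88, len 11
add 6: shortest ending here [7, 6, 2, 11, 12, 7, 6, 8, 11, 7, 6] sum 83, len 11
Shortest qualifying length: 10.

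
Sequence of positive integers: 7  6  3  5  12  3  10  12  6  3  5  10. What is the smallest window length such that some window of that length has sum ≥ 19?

2

Extend right; whenever the sum reaches 19, record the length and shrink from the left:
add 7: running sum 7 < 19
add 6: running sum 13 < 19
add 3: running sum 16 < 19
add 5: shortest ending here [7, 6, 3, 5] sum 21, len 4
add 12: shortest ending here [3, 5, 12] sum 20, len 3
add 3: shortest ending here [5, 12, 3] sum 20, len 3
add 10: shortest ending here [12, 3, 10] sum 25, len 3
add 12: shortest ending here [10, 12] sum 22, len 2
add 6: shortest ending here [10, 12, 6] sum 28, len 3
add 3: shortest ending here [12, 6, 3] sum 21, len 3
add 5: shortest ending here [12, 6, 3, 5] sum 26, len 4
add 10: shortest ending here [6, 3, 5, 10] sum 24, len 4
Shortest qualifying length: 2.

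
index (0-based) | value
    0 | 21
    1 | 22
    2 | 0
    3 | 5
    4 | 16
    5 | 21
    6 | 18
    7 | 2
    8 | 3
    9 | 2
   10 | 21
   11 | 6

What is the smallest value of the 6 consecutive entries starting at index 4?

Elements at indices 4..9: 16, 21, 18, 2, 3, 2
min(16, 21, 18, 2, 3, 2) = 2

2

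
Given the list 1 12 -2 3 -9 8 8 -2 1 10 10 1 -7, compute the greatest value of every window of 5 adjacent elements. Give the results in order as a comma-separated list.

12, 12, 8, 8, 8, 10, 10, 10, 10

Sliding a size-5 window across the 13 values:
1 12 -2 3 -9 → max 12
12 -2 3 -9 8 → max 12
-2 3 -9 8 8 → max 8
3 -9 8 8 -2 → max 8
-9 8 8 -2 1 → max 8
8 8 -2 1 10 → max 10
8 -2 1 10 10 → max 10
-2 1 10 10 1 → max 10
1 10 10 1 -7 → max 10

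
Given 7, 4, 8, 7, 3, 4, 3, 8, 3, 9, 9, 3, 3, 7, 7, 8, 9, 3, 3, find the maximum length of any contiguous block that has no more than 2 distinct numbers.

[7] 1 distinct, len 1
[7, 4] 2 distinct, len 2
[4, 8] 2 distinct, len 2
[8, 7] 2 distinct, len 2
[7, 3] 2 distinct, len 2
[3, 4] 2 distinct, len 2
[3, 4, 3] 2 distinct, len 3
[3, 8] 2 distinct, len 2
[3, 8, 3] 2 distinct, len 3
[3, 9] 2 distinct, len 2
[3, 9, 9] 2 distinct, len 3
[3, 9, 9, 3] 2 distinct, len 4
[3, 9, 9, 3, 3] 2 distinct, len 5
[3, 3, 7] 2 distinct, len 3
[3, 3, 7, 7] 2 distinct, len 4
[7, 7, 8] 2 distinct, len 3
[8, 9] 2 distinct, len 2
[9, 3] 2 distinct, len 2
[9, 3, 3] 2 distinct, len 3
Longest length with ≤2 distinct: 5.

5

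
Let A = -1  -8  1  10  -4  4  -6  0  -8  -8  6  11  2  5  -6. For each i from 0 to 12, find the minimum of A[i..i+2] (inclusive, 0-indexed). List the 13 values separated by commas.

-8, -8, -4, -4, -6, -6, -8, -8, -8, -8, 2, 2, -6

-1 -8 1 → min -8
-8 1 10 → min -8
1 10 -4 → min -4
10 -4 4 → min -4
-4 4 -6 → min -6
4 -6 0 → min -6
-6 0 -8 → min -8
0 -8 -8 → min -8
-8 -8 6 → min -8
-8 6 11 → min -8
6 11 2 → min 2
11 2 5 → min 2
2 5 -6 → min -6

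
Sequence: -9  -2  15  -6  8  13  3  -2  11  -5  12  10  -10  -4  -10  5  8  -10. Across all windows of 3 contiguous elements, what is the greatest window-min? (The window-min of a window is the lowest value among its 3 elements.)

3

-9 -2 15 → min -9
-2 15 -6 → min -6
15 -6 8 → min -6
-6 8 13 → min -6
8 13 3 → min 3
13 3 -2 → min -2
3 -2 11 → min -2
-2 11 -5 → min -5
11 -5 12 → min -5
-5 12 10 → min -5
12 10 -10 → min -10
10 -10 -4 → min -10
-10 -4 -10 → min -10
-4 -10 5 → min -10
-10 5 8 → min -10
5 8 -10 → min -10
Greatest of these is 3.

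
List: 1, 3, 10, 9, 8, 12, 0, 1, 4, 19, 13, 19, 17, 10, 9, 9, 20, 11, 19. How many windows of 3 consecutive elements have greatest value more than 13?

9

(1, 3, 10) → max 10
(3, 10, 9) → max 10
(10, 9, 8) → max 10
(9, 8, 12) → max 12
(8, 12, 0) → max 12
(12, 0, 1) → max 12
(0, 1, 4) → max 4
(1, 4, 19) → max 19  > 13 ✓
(4, 19, 13) → max 19  > 13 ✓
(19, 13, 19) → max 19  > 13 ✓
(13, 19, 17) → max 19  > 13 ✓
(19, 17, 10) → max 19  > 13 ✓
(17, 10, 9) → max 17  > 13 ✓
(10, 9, 9) → max 10
(9, 9, 20) → max 20  > 13 ✓
(9, 20, 11) → max 20  > 13 ✓
(20, 11, 19) → max 20  > 13 ✓
9 windows satisfy the condition.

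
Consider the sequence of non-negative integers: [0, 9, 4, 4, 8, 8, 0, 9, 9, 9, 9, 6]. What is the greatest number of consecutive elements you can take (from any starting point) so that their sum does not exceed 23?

4

→ 0: sum 0, len 1
→ 9: sum 9, len 2
→ 4: sum 13, len 3
→ 4: sum 17, len 4
→ 8 (dropped 0, 9): sum 16, len 3
→ 8 (dropped 4): sum 20, len 3
→ 0: sum 20, len 4
→ 9 (dropped 4, 8): sum 17, len 3
→ 9 (dropped 8): sum 18, len 3
→ 9 (dropped 0, 9): sum 18, len 2
→ 9 (dropped 9): sum 18, len 2
→ 6 (dropped 9): sum 15, len 2
Longest length seen: 4.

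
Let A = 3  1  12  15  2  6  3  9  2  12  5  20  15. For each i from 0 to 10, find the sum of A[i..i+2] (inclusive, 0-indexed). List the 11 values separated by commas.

16, 28, 29, 23, 11, 18, 14, 23, 19, 37, 40

Sliding a size-3 window across the 13 values:
[3, 1, 12] → sum 16
[1, 12, 15] → sum 28
[12, 15, 2] → sum 29
[15, 2, 6] → sum 23
[2, 6, 3] → sum 11
[6, 3, 9] → sum 18
[3, 9, 2] → sum 14
[9, 2, 12] → sum 23
[2, 12, 5] → sum 19
[12, 5, 20] → sum 37
[5, 20, 15] → sum 40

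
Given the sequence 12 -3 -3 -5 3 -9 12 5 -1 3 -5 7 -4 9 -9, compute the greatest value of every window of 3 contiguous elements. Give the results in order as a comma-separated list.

12, -3, 3, 3, 12, 12, 12, 5, 3, 7, 7, 9, 9

12 -3 -3 → max 12
-3 -3 -5 → max -3
-3 -5 3 → max 3
-5 3 -9 → max 3
3 -9 12 → max 12
-9 12 5 → max 12
12 5 -1 → max 12
5 -1 3 → max 5
-1 3 -5 → max 3
3 -5 7 → max 7
-5 7 -4 → max 7
7 -4 9 → max 9
-4 9 -9 → max 9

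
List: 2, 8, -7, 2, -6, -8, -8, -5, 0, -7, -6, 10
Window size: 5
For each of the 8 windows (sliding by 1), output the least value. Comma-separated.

-7, -8, -8, -8, -8, -8, -8, -7

(2, 8, -7, 2, -6) → min -7
(8, -7, 2, -6, -8) → min -8
(-7, 2, -6, -8, -8) → min -8
(2, -6, -8, -8, -5) → min -8
(-6, -8, -8, -5, 0) → min -8
(-8, -8, -5, 0, -7) → min -8
(-8, -5, 0, -7, -6) → min -8
(-5, 0, -7, -6, 10) → min -7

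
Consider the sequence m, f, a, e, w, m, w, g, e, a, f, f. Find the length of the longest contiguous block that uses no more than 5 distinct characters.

[m] 1 distinct, len 1
[m, f] 2 distinct, len 2
[m, f, a] 3 distinct, len 3
[m, f, a, e] 4 distinct, len 4
[m, f, a, e, w] 5 distinct, len 5
[m, f, a, e, w, m] 5 distinct, len 6
[m, f, a, e, w, m, w] 5 distinct, len 7
[a, e, w, m, w, g] 5 distinct, len 6
[a, e, w, m, w, g, e] 5 distinct, len 7
[a, e, w, m, w, g, e, a] 5 distinct, len 8
[w, g, e, a, f] 5 distinct, len 5
[w, g, e, a, f, f] 5 distinct, len 6
Longest length with ≤5 distinct: 8.

8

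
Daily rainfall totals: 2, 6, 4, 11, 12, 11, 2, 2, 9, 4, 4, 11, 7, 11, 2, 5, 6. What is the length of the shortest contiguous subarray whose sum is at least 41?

add 2: running sum 2 < 41
add 6: running sum 8 < 41
add 4: running sum 12 < 41
add 11: running sum 23 < 41
add 12: running sum 35 < 41
add 11: shortest ending here [6, 4, 11, 12, 11] sum 44, len 5
add 2: shortest ending here [6, 4, 11, 12, 11, 2] sum 46, len 6
add 2: shortest ending here [4, 11, 12, 11, 2, 2] sum 42, len 6
add 9: shortest ending here [11, 12, 11, 2, 2, 9] sum 47, len 6
add 4: shortest ending here [11, 12, 11, 2, 2, 9, 4] sum 51, len 7
add 4: shortest ending here [12, 11, 2, 2, 9, 4, 4] sum 44, len 7
add 11: shortest ending here [11, 2, 2, 9, 4, 4, 11] sum 43, len 7
add 7: shortest ending here [11, 2, 2, 9, 4, 4, 11, 7] sum 50, len 8
add 11: shortest ending here [9, 4, 4, 11, 7, 11] sum 46, len 6
add 2: shortest ending here [9, 4, 4, 11, 7, 11, 2] sum 48, len 7
add 5: shortest ending here [4, 4, 11, 7, 11, 2, 5] sum 44, len 7
add 6: shortest ending here [11, 7, 11, 2, 5, 6] sum 42, len 6
Shortest qualifying length: 5.

5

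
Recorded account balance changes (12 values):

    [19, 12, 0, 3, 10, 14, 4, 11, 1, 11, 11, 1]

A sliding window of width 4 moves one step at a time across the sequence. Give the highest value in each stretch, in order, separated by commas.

19, 12, 14, 14, 14, 14, 11, 11, 11

[19, 12, 0, 3] → max 19
[12, 0, 3, 10] → max 12
[0, 3, 10, 14] → max 14
[3, 10, 14, 4] → max 14
[10, 14, 4, 11] → max 14
[14, 4, 11, 1] → max 14
[4, 11, 1, 11] → max 11
[11, 1, 11, 11] → max 11
[1, 11, 11, 1] → max 11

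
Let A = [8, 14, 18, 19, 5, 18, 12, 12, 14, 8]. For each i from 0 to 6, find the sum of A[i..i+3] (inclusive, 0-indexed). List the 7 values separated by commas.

59, 56, 60, 54, 47, 56, 46

8 14 18 19 → sum 59
14 18 19 5 → sum 56
18 19 5 18 → sum 60
19 5 18 12 → sum 54
5 18 12 12 → sum 47
18 12 12 14 → sum 56
12 12 14 8 → sum 46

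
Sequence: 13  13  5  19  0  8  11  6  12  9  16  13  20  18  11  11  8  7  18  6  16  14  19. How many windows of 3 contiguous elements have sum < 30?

13 13 5 → sum 31
13 5 19 → sum 37
5 19 0 → sum 24  < 30 ✓
19 0 8 → sum 27  < 30 ✓
0 8 11 → sum 19  < 30 ✓
8 11 6 → sum 25  < 30 ✓
11 6 12 → sum 29  < 30 ✓
6 12 9 → sum 27  < 30 ✓
12 9 16 → sum 37
9 16 13 → sum 38
16 13 20 → sum 49
13 20 18 → sum 51
20 18 11 → sum 49
18 11 11 → sum 40
11 11 8 → sum 30
11 8 7 → sum 26  < 30 ✓
8 7 18 → sum 33
7 18 6 → sum 31
18 6 16 → sum 40
6 16 14 → sum 36
16 14 19 → sum 49
7 windows satisfy the condition.

7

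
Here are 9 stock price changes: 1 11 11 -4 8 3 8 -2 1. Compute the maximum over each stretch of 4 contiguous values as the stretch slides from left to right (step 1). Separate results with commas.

11, 11, 11, 8, 8, 8

(1, 11, 11, -4) → max 11
(11, 11, -4, 8) → max 11
(11, -4, 8, 3) → max 11
(-4, 8, 3, 8) → max 8
(8, 3, 8, -2) → max 8
(3, 8, -2, 1) → max 8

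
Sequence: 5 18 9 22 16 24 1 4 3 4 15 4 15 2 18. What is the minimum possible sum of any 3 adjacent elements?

8

Each size-3 window and its sum:
[5, 18, 9] → sum 32
[18, 9, 22] → sum 49
[9, 22, 16] → sum 47
[22, 16, 24] → sum 62
[16, 24, 1] → sum 41
[24, 1, 4] → sum 29
[1, 4, 3] → sum 8
[4, 3, 4] → sum 11
[3, 4, 15] → sum 22
[4, 15, 4] → sum 23
[15, 4, 15] → sum 34
[4, 15, 2] → sum 21
[15, 2, 18] → sum 35
Minimum of these is 8.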